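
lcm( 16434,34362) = 377982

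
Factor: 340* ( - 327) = - 111180= - 2^2*3^1*5^1*17^1*109^1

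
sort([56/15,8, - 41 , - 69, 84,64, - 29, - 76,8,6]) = [ - 76, - 69, - 41, - 29 , 56/15,  6,8, 8,64,  84]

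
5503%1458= 1129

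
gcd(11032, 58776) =8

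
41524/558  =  74+116/279 = 74.42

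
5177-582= 4595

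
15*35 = 525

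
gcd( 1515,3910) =5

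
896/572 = 224/143 = 1.57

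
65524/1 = 65524 = 65524.00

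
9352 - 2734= 6618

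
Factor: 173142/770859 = 19238/85651 = 2^1*97^(- 1)*883^(-1 )*9619^1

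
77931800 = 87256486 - 9324686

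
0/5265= 0=0.00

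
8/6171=8/6171 =0.00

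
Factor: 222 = 2^1*3^1 * 37^1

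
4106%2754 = 1352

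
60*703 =42180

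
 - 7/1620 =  - 1 + 1613/1620 = - 0.00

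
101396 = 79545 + 21851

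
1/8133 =1/8133 = 0.00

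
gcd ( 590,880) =10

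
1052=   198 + 854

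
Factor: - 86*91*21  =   - 2^1 *3^1* 7^2*13^1*43^1 = - 164346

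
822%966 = 822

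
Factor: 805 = 5^1*7^1 * 23^1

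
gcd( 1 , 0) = 1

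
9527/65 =9527/65  =  146.57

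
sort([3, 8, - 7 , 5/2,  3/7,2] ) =[ - 7,3/7,2,  5/2,3, 8 ] 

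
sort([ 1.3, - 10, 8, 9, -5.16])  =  [ - 10,  -  5.16 , 1.3,8,  9]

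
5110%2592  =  2518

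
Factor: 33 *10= 2^1*3^1*5^1*11^1 = 330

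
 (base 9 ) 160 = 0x87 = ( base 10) 135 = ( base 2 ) 10000111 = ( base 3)12000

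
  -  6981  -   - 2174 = -4807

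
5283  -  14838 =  - 9555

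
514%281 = 233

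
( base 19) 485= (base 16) 641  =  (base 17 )593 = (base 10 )1601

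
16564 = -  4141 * (-4)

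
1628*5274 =8586072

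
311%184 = 127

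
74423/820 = 90 + 623/820 = 90.76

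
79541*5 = 397705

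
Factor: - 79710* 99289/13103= - 7914326190/13103 = -2^1*3^1 *5^1*2657^1 * 13103^( - 1)*99289^1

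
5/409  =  5/409= 0.01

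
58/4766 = 29/2383 = 0.01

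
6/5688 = 1/948 = 0.00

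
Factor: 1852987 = 1852987^1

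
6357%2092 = 81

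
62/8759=62/8759=0.01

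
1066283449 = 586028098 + 480255351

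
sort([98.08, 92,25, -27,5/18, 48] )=[ - 27, 5/18,25,48, 92,98.08 ]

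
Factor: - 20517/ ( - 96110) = 2931/13730 = 2^( - 1)*3^1*5^( - 1 )*977^1*1373^( - 1)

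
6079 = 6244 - 165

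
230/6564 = 115/3282 = 0.04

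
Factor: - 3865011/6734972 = - 2^( - 2)*3^1*131^ ( - 1 )  *12853^( - 1)* 1288337^1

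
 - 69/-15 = 23/5 =4.60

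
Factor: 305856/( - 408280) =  - 2^3*3^4*5^( - 1 ) * 173^(-1) = -648/865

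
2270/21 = 2270/21 = 108.10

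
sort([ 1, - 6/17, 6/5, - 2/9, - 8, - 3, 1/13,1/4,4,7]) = [ - 8, - 3,  -  6/17, - 2/9,  1/13,  1/4, 1,  6/5,4,  7]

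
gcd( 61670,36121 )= 881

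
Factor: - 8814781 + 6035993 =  - 2778788= -2^2*19^1*36563^1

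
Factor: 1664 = 2^7*13^1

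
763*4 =3052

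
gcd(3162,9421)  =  1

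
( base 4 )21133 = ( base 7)1525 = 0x25F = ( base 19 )1CI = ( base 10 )607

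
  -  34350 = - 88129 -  - 53779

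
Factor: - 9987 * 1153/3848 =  - 11515011/3848 = - 2^( - 3)*3^1*13^(-1)*37^( - 1 )*1153^1*3329^1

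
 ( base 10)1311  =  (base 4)110133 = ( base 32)18V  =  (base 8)2437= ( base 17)492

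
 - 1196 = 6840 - 8036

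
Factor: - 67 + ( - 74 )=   -3^1*47^1  =  - 141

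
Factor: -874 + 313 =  - 3^1*11^1*17^1=-561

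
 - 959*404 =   -  387436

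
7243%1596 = 859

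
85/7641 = 85/7641 = 0.01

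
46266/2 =23133  =  23133.00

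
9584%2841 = 1061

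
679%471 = 208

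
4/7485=4/7485 =0.00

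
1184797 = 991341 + 193456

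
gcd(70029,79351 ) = 1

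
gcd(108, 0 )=108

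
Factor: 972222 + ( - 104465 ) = 867757  =  11^1*78887^1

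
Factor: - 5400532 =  - 2^2* 1350133^1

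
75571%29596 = 16379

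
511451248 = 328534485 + 182916763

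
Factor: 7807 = 37^1*211^1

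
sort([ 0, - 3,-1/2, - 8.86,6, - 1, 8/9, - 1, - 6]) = [-8.86, - 6, - 3, - 1, - 1, -1/2 , 0,8/9,6 ] 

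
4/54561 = 4/54561=0.00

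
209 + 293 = 502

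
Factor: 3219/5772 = 2^( - 2)*13^( - 1)*29^1 = 29/52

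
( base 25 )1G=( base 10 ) 41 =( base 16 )29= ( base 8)51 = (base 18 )25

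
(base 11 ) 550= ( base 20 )1D0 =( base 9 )813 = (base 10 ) 660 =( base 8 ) 1224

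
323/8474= 17/446  =  0.04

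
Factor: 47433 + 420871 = 2^4 * 29269^1 = 468304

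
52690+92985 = 145675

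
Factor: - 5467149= - 3^3* 17^1*43^1 * 277^1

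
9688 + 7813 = 17501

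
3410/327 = 3410/327   =  10.43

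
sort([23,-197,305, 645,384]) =[ - 197 , 23,305,384 , 645 ]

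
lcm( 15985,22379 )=111895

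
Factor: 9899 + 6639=16538 = 2^1* 8269^1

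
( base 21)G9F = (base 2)1110001011100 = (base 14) 2908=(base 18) 1476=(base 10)7260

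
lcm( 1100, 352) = 8800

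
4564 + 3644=8208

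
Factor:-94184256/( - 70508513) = 2^6 * 3^1*607^( - 1 )*116159^( - 1)*490543^1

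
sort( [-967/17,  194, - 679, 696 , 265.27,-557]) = [-679,-557,-967/17,194, 265.27,696]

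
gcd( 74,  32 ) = 2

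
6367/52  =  122 + 23/52 = 122.44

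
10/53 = 10/53=0.19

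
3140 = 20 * 157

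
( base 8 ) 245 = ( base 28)5P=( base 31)5A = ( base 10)165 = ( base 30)5f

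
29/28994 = 29/28994= 0.00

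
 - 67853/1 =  - 67853 = - 67853.00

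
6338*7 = 44366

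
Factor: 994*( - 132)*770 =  -2^4*3^1*5^1*7^2*11^2*71^1 = - 101030160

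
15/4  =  3+3/4  =  3.75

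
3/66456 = 1/22152 = 0.00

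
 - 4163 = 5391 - 9554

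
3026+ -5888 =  - 2862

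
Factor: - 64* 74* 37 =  - 175232 = - 2^7*37^2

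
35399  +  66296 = 101695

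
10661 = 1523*7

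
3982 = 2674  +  1308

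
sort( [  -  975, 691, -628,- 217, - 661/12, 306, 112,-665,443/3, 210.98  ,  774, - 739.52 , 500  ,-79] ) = [- 975, - 739.52, - 665,  -  628, - 217,-79, - 661/12,112,443/3,210.98,  306,500, 691, 774] 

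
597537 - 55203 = 542334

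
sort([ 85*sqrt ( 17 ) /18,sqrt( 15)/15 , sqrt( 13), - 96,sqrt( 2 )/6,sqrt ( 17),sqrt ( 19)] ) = [ - 96,  sqrt( 2)/6,sqrt (15)/15,sqrt(13),sqrt( 17),sqrt (19), 85 * sqrt( 17)/18 ]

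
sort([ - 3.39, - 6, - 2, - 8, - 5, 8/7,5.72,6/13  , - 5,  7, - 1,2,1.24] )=[ - 8,  -  6, - 5, - 5,  -  3.39 ,  -  2,- 1,6/13, 8/7,1.24 , 2,5.72 , 7] 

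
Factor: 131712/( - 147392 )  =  -2^1*3^1*7^1*47^(-1 ) =-42/47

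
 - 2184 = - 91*24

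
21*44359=931539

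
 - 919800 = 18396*( -50 )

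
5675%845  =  605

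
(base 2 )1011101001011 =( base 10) 5963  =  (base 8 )13513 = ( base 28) 7gr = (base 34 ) 55d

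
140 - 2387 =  - 2247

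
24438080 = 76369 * 320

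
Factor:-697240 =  - 2^3*5^1*17431^1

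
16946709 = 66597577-49650868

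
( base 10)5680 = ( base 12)3354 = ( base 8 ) 13060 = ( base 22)BG4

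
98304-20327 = 77977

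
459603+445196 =904799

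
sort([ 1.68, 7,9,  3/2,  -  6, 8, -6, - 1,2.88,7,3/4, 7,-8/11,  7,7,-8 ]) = [ -8, - 6, - 6, - 1,-8/11,3/4 , 3/2,  1.68,2.88,7,  7,7,7,7,8,9]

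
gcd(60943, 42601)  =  1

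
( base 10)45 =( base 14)33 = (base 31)1e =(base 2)101101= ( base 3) 1200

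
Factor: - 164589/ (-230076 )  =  661/924 = 2^(-2)*  3^( - 1 )  *  7^( - 1)*11^( - 1) *661^1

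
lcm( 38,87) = 3306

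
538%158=64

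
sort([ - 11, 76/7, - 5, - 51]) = [ - 51, - 11, - 5,76/7 ]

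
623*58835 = 36654205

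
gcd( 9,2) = 1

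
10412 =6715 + 3697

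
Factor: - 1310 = - 2^1*5^1 * 131^1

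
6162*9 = 55458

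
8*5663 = 45304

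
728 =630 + 98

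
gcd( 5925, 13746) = 237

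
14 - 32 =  - 18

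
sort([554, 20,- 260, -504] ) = [ - 504, - 260, 20,554 ]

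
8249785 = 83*99395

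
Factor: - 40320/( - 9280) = 2^1*3^2*7^1 * 29^( - 1 )=126/29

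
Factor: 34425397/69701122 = 2^ ( - 1)*17^(  -  1)*19^1 * 97^1*18679^1*2050033^( - 1)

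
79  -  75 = 4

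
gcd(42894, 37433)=1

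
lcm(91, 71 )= 6461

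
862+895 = 1757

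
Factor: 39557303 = 3061^1 * 12923^1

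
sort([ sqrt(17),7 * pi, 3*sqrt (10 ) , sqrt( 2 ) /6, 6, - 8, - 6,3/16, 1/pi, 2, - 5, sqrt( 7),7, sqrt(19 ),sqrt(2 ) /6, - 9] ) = [ - 9, - 8, - 6, - 5 , 3/16, sqrt (2)/6, sqrt ( 2)/6,  1/pi, 2 , sqrt (7 ), sqrt( 17), sqrt(19 ), 6, 7, 3*sqrt( 10), 7*pi] 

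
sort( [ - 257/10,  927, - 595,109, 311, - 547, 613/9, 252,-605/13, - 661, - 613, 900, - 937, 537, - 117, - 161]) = [ - 937, - 661, - 613, - 595,  -  547, - 161, - 117, - 605/13, - 257/10,613/9,109, 252,311, 537, 900, 927]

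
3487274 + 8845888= 12333162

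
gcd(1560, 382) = 2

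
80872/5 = 16174  +  2/5  =  16174.40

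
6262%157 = 139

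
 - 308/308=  - 1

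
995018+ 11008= 1006026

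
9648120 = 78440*123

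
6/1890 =1/315= 0.00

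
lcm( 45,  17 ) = 765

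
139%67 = 5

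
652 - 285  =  367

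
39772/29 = 39772/29 =1371.45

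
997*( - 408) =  - 406776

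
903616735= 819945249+83671486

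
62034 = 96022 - 33988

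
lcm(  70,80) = 560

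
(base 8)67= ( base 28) 1r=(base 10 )55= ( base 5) 210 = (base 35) 1K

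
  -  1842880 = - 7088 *260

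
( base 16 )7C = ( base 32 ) 3s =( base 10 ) 124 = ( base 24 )54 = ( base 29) 48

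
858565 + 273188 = 1131753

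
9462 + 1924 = 11386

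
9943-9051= 892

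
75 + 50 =125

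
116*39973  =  4636868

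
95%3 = 2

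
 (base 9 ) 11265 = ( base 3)101022012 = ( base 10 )7511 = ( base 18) 1535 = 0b1110101010111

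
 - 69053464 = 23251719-92305183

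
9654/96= 100  +  9/16= 100.56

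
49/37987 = 49/37987 = 0.00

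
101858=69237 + 32621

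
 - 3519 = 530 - 4049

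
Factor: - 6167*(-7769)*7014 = 2^1 * 3^1*7^2 * 17^1 * 167^1 * 457^1  *  881^1 = 336050720922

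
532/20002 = 266/10001 = 0.03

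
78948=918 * 86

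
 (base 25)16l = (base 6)3404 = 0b1100011100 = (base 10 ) 796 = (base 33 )o4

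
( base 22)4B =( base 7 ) 201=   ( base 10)99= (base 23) 47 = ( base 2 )1100011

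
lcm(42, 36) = 252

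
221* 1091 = 241111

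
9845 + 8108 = 17953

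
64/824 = 8/103 = 0.08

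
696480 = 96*7255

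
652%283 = 86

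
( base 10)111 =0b1101111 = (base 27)43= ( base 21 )56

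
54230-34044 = 20186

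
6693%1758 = 1419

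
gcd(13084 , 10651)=1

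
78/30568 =39/15284 =0.00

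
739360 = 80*9242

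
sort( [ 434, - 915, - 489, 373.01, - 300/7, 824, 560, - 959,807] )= [ - 959,-915, - 489, - 300/7,373.01, 434,560,807, 824 ] 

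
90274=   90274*1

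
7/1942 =7/1942 = 0.00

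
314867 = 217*1451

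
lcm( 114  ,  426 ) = 8094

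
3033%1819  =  1214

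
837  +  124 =961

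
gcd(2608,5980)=4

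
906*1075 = 973950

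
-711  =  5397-6108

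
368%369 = 368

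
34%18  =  16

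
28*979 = 27412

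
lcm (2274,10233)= 20466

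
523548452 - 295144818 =228403634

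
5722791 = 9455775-3732984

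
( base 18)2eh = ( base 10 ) 917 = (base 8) 1625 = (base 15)412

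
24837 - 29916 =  - 5079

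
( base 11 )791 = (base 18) 2GB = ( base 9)1262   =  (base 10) 947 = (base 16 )3B3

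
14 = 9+5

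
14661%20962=14661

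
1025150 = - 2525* (  -  406) 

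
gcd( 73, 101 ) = 1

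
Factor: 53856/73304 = 36/49 = 2^2*3^2*7^( - 2) 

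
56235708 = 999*56292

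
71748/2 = 35874 =35874.00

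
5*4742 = 23710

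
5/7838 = 5/7838 = 0.00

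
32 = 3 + 29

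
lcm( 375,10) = 750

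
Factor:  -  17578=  - 2^1 * 11^1*17^1*47^1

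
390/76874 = 195/38437 = 0.01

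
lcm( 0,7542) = 0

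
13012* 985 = 12816820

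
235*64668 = 15196980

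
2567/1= 2567 = 2567.00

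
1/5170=1/5170 = 0.00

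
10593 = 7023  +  3570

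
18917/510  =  18917/510= 37.09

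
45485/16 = 2842 + 13/16 = 2842.81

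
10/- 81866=-1 + 40928/40933=-0.00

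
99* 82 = 8118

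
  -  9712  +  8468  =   - 1244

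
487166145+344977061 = 832143206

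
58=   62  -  4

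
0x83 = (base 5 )1011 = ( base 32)43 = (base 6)335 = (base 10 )131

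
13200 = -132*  (  -  100)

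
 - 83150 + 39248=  - 43902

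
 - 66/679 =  - 66/679=   -0.10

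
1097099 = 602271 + 494828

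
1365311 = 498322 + 866989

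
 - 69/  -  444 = 23/148 = 0.16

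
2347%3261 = 2347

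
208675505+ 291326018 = 500001523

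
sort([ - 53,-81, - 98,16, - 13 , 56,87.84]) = [ - 98, -81,  -  53,-13,16,56, 87.84 ]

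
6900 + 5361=12261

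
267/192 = 89/64 = 1.39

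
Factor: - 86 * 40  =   - 2^4*5^1*43^1  =  - 3440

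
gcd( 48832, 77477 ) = 1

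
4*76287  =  305148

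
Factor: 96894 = 2^1*3^2 *7^1* 769^1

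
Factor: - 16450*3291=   -  2^1*3^1 * 5^2 * 7^1*47^1*1097^1=   - 54136950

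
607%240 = 127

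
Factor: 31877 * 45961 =1465098797 =19^1*41^1*59^1*127^1*251^1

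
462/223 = 462/223 = 2.07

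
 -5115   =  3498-8613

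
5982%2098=1786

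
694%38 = 10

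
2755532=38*72514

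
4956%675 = 231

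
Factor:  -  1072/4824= -2^1* 3^( - 2 ) =- 2/9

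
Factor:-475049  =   - 29^1*16381^1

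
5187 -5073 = 114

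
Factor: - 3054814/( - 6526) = 7^1*13^( -1 )*23^1*53^1*179^1  *  251^( - 1) = 1527407/3263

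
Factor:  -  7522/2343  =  - 2^1*3^ (-1 )*11^( - 1)*71^( - 1)*3761^1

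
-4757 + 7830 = 3073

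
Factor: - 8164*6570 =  - 2^3*3^2*5^1* 13^1*73^1*157^1 = - 53637480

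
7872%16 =0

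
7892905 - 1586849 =6306056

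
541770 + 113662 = 655432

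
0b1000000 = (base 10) 64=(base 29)26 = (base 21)31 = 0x40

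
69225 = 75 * 923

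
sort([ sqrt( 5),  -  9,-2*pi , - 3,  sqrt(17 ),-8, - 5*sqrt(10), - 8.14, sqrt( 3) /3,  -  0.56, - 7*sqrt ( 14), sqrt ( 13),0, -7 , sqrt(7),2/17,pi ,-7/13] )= [-7 * sqrt ( 14)  ,- 5*sqrt (10) , - 9, - 8.14,-8, - 7,  -  2 * pi, - 3,  -  0.56 ,-7/13,0 , 2/17, sqrt(3 ) /3,sqrt(5 ), sqrt( 7), pi, sqrt( 13 ) , sqrt(17 )] 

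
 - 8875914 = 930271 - 9806185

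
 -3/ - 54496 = 3/54496  =  0.00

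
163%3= 1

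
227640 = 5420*42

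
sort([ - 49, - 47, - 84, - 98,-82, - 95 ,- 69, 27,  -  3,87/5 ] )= [ - 98,-95,  -  84, - 82, - 69, - 49, - 47, - 3,87/5,27 ] 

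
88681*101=8956781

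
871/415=871/415 = 2.10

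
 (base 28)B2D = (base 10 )8693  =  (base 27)BOQ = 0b10000111110101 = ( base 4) 2013311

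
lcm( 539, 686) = 7546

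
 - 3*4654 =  - 13962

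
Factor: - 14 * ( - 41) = 2^1 * 7^1 * 41^1= 574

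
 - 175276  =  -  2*87638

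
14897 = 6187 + 8710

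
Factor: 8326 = 2^1*23^1 * 181^1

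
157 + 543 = 700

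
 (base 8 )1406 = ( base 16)306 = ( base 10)774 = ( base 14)3D4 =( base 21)1FI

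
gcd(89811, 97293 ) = 3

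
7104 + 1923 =9027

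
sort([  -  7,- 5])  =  [ - 7,  -  5]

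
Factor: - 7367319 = -3^2*43^1*19037^1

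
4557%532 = 301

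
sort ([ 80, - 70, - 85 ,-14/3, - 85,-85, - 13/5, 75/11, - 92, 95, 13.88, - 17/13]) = [-92, - 85, - 85,-85  , - 70, - 14/3, - 13/5, - 17/13,  75/11,13.88,80,  95] 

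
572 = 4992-4420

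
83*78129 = 6484707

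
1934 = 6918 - 4984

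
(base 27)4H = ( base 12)A5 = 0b1111101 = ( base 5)1000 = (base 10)125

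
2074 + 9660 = 11734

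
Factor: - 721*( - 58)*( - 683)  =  -2^1*7^1*29^1*103^1 * 683^1= -28561694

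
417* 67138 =27996546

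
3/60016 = 3/60016 = 0.00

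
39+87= 126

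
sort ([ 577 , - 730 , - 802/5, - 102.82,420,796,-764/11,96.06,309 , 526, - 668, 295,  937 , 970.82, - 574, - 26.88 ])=[-730, - 668, - 574, - 802/5 ,-102.82, - 764/11 ,  -  26.88, 96.06, 295,309,  420 , 526, 577,796, 937,970.82 ] 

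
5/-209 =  - 5/209 = - 0.02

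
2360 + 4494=6854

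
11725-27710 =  - 15985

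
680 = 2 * 340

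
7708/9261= 7708/9261= 0.83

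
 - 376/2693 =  - 376/2693 = -0.14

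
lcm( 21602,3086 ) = 21602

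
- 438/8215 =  - 1 + 7777/8215  =  - 0.05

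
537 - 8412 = -7875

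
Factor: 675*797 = 537975=3^3*5^2*797^1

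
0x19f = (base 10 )415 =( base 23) i1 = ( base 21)JG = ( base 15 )1CA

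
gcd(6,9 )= 3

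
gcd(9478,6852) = 2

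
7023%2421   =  2181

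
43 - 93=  - 50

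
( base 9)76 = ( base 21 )36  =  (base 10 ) 69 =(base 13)54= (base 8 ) 105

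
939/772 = 939/772=1.22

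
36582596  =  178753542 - 142170946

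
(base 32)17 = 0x27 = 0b100111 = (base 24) 1f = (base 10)39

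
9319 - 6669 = 2650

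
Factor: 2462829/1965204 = 820943/655068 = 2^( - 2) * 3^( - 1)*41^1*79^( - 1 )*691^(-1 )*20023^1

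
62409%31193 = 23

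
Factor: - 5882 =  - 2^1*17^1*173^1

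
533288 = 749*712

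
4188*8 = 33504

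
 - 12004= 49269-61273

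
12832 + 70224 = 83056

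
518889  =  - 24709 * ( - 21) 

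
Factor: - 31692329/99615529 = -13^( - 2)*17^(-1)*34673^( - 1)* 31692329^1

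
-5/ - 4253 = 5/4253 =0.00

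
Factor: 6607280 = 2^4 * 5^1 *82591^1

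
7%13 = 7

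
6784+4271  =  11055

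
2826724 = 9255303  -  6428579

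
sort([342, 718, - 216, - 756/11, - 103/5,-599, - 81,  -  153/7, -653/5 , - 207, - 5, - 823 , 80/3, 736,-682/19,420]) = [ - 823 , - 599, - 216, - 207, - 653/5 , - 81, - 756/11 ,-682/19, - 153/7, - 103/5, - 5,80/3, 342,420,718, 736]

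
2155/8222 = 2155/8222 = 0.26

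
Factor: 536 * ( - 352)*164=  - 2^10*11^1*41^1 * 67^1 = - 30942208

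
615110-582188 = 32922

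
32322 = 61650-29328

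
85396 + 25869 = 111265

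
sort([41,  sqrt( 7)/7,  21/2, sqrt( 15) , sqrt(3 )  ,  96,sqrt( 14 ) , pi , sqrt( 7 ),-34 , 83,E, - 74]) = [ - 74, - 34, sqrt (7 ) /7, sqrt( 3),sqrt( 7 ),E,  pi, sqrt( 14), sqrt(15 ), 21/2 , 41, 83, 96]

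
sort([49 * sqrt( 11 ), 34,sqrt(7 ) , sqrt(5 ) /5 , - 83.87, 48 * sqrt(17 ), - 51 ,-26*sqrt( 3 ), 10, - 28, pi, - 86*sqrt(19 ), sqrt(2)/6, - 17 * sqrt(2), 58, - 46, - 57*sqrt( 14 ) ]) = [ - 86*sqrt(19), - 57 *sqrt ( 14), - 83.87, - 51 , - 46, - 26*sqrt(3), - 28, - 17*sqrt(2),sqrt (2) /6 , sqrt(5 ) /5, sqrt( 7), pi , 10, 34,58,49*sqrt( 11 ) , 48 * sqrt(17)]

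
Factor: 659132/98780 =5^( - 1) * 11^( -1 )*367^1 =367/55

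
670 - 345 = 325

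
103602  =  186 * 557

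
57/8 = 7 + 1/8 = 7.12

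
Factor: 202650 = 2^1 * 3^1* 5^2 * 7^1*193^1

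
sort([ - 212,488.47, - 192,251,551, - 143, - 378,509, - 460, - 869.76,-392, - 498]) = [ - 869.76, -498, - 460, - 392,-378, - 212, - 192,  -  143,  251, 488.47 , 509 , 551] 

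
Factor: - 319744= - 2^8*1249^1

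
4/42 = 2/21 = 0.10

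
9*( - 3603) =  - 32427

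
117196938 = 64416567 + 52780371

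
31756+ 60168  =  91924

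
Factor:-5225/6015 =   -  3^( - 1)  *5^1 *11^1*19^1*401^(-1) = - 1045/1203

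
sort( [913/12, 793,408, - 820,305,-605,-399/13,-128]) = [ - 820,-605, - 128, - 399/13,913/12,  305, 408 , 793] 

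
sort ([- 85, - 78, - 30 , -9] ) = [ - 85, - 78, - 30, -9]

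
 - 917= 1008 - 1925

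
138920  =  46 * 3020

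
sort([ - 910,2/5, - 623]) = [ - 910, - 623,2/5]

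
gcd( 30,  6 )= 6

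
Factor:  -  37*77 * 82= - 233618 = -2^1*7^1*11^1*37^1 * 41^1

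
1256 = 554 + 702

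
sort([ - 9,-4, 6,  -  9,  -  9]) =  [  -  9 , - 9 ,  -  9, - 4,  6]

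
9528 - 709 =8819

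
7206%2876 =1454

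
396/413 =396/413  =  0.96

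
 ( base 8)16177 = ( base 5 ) 213140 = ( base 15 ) 2265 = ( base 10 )7295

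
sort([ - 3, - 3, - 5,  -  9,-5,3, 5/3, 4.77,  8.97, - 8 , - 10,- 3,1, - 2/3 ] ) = [-10, - 9,  -  8, - 5,  -  5, - 3,-3, - 3, - 2/3,1,5/3 , 3,4.77, 8.97 ] 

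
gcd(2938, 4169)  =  1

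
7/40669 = 7/40669   =  0.00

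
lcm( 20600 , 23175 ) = 185400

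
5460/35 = 156 = 156.00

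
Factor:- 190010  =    -  2^1* 5^1* 19001^1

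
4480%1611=1258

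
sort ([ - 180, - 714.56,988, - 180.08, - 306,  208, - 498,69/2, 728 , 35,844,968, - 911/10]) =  [ - 714.56 , - 498 , - 306,-180.08, - 180, - 911/10,69/2,  35, 208,728,844, 968,988 ] 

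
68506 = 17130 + 51376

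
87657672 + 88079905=175737577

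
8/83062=4/41531 = 0.00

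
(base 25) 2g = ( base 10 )66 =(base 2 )1000010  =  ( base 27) 2C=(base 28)2A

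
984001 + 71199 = 1055200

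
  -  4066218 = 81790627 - 85856845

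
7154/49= 146=   146.00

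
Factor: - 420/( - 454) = 210/227 = 2^1*3^1*5^1 *7^1* 227^( - 1)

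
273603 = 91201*3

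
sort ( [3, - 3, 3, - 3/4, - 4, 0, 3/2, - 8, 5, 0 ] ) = [-8, - 4, - 3,-3/4,0,0, 3/2,3,  3, 5 ]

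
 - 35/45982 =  - 1+45947/45982 =- 0.00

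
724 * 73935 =53528940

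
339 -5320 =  - 4981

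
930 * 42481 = 39507330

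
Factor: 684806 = 2^1 * 29^1*11807^1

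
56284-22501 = 33783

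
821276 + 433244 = 1254520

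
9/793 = 9/793=0.01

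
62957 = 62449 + 508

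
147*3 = 441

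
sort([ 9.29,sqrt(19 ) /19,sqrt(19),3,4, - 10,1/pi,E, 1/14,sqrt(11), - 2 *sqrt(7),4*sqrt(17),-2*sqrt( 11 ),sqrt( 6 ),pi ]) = [ - 10,-2  *  sqrt ( 11), - 2*sqrt( 7 ),1/14,sqrt(19 )/19,1/pi,sqrt (6), E, 3, pi,sqrt(11), 4, sqrt(19),9.29,4 * sqrt( 17)] 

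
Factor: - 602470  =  -2^1*5^1*11^1*5477^1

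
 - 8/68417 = - 8/68417 = -0.00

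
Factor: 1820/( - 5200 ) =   -  7/20 = - 2^( - 2)*5^ (  -  1 ) *7^1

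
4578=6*763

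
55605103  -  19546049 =36059054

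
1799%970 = 829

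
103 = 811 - 708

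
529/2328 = 529/2328 = 0.23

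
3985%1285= 130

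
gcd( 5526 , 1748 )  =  2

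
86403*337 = 29117811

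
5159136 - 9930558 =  - 4771422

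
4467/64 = 4467/64 = 69.80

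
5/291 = 5/291 = 0.02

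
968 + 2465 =3433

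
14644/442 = 33 + 29/221 = 33.13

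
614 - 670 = -56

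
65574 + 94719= 160293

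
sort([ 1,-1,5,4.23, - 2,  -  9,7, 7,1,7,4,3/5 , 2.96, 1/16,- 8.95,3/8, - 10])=[ - 10,-9,  -  8.95, -2, - 1,1/16, 3/8, 3/5,1,1, 2.96,4, 4.23, 5,7,7,7 ]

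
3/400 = 3/400  =  0.01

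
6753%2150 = 303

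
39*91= 3549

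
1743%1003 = 740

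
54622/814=27311/407 = 67.10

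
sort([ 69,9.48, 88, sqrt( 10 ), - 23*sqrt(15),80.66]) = [ - 23*sqrt( 15),sqrt( 10),9.48,69, 80.66,88 ]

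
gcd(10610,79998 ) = 2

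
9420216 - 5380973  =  4039243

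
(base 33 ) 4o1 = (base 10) 5149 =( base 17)10DF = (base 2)1010000011101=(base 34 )4ff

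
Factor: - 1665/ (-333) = 5^1 = 5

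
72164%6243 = 3491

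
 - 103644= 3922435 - 4026079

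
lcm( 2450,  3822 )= 95550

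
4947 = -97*(  -  51) 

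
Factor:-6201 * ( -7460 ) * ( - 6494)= - 2^3 *3^2*5^1*13^1*17^1*53^1* 191^1*373^1 = -300408933240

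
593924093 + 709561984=1303486077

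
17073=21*813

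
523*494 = 258362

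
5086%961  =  281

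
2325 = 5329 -3004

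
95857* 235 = 22526395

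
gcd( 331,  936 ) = 1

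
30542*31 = 946802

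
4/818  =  2/409 = 0.00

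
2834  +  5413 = 8247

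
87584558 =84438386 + 3146172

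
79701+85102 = 164803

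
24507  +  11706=36213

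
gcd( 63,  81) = 9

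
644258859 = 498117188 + 146141671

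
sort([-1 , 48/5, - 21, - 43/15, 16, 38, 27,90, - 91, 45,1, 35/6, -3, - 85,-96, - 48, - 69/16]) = [-96, - 91, - 85, - 48, - 21, - 69/16, - 3, - 43/15, - 1, 1, 35/6 , 48/5  ,  16,  27,38, 45, 90]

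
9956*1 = 9956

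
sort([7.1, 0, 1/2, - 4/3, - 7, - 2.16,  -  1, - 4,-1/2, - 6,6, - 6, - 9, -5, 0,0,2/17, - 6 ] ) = [ - 9,  -  7,-6,- 6, - 6,  -  5 , - 4, - 2.16, -4/3,-1, - 1/2, 0,0, 0, 2/17,1/2, 6, 7.1] 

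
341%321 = 20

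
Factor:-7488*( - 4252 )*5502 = 2^9*3^3*7^1*13^1*131^1*1063^1 = 175178045952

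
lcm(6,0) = 0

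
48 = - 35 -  - 83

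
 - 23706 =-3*7902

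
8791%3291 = 2209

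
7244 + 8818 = 16062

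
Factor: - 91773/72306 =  - 2^(- 1) * 3^1*11^1 * 13^( - 1) = - 33/26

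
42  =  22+20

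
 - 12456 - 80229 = - 92685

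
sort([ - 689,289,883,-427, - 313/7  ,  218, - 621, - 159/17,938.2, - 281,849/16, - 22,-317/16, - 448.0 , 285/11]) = [ - 689 , - 621, - 448.0, - 427, - 281,-313/7, - 22, - 317/16, - 159/17,285/11,849/16, 218,289,883, 938.2]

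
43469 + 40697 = 84166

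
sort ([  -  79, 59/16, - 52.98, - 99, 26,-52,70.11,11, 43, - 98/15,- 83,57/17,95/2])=[ - 99, - 83,-79, - 52.98, - 52, - 98/15,  57/17, 59/16,  11, 26,43 , 95/2, 70.11] 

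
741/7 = 105 + 6/7 = 105.86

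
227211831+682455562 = 909667393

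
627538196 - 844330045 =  - 216791849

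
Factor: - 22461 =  - 3^1 * 7487^1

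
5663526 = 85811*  66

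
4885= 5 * 977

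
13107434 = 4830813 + 8276621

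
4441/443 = 4441/443 = 10.02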